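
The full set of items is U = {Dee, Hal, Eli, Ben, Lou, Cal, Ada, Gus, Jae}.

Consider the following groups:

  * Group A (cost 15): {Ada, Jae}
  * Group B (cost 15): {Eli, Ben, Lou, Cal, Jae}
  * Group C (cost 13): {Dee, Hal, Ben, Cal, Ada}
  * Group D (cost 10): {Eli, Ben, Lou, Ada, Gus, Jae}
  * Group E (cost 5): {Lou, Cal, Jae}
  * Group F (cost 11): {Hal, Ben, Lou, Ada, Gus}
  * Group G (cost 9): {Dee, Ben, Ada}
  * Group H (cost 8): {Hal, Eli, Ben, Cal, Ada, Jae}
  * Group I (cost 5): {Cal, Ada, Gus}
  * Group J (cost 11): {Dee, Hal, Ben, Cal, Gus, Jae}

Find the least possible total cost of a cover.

D, J together cover every item (D ∪ J = {Dee, Hal, Eli, Ben, Lou, Cal, Ada, Gus, Jae}); total cost 10 + 11 = 21.
The greedy pick H, D, G costs 27; no covering selection beats 21.

21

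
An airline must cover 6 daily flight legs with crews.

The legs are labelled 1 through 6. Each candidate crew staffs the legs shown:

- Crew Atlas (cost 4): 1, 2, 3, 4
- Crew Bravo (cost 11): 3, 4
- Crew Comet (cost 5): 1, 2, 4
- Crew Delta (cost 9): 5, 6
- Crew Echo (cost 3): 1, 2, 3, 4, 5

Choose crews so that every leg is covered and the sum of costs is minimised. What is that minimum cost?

Delta, Echo together cover every leg (Delta ∪ Echo = {1, 2, 3, 4, 5, 6}); total cost 9 + 3 = 12.
No covering selection has total cost below 12.

12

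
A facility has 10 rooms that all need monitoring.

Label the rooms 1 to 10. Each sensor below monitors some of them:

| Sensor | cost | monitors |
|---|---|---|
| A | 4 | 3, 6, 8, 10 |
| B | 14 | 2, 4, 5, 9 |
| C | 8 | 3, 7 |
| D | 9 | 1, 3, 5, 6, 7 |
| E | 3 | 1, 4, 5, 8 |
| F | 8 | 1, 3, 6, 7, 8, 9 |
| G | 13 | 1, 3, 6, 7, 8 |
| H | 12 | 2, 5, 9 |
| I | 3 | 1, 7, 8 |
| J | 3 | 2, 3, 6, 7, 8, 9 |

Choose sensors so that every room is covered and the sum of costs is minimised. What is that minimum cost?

10

A, E, J together cover every room (A ∪ E ∪ J = {1, 2, 3, 4, 5, 6, 7, 8, 9, 10}); total cost 4 + 3 + 3 = 10.
No covering selection has total cost below 10.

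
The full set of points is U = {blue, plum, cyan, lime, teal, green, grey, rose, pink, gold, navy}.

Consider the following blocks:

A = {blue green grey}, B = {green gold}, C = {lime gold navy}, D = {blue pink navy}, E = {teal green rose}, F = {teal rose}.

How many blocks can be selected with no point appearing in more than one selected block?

B, D, F are pairwise disjoint (B={green,gold}; D={blue,pink,navy}; F={teal,rose}).
Every remaining block overlaps one of these, and no 4 of the listed blocks are pairwise disjoint, so 3 is the maximum.

3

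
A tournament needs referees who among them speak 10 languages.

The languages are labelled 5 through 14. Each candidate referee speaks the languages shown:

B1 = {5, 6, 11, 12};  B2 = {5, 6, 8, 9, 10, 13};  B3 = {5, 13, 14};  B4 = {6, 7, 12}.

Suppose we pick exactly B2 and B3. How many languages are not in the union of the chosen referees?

3

Union of B2, B3 = {5, 6, 8, 9, 10, 13, 14}.
Not covered: 7, 11, 12 — 3 languages.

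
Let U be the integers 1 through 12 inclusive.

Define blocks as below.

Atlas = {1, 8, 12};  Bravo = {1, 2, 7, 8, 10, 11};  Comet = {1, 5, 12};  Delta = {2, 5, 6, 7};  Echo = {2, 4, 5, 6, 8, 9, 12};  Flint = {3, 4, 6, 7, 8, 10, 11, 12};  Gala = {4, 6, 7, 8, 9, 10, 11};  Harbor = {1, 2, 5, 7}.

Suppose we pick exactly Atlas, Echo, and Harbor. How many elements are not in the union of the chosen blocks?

3

Union of Atlas, Echo, Harbor = {1, 2, 4, 5, 6, 7, 8, 9, 12}.
Not covered: 3, 10, 11 — 3 elements.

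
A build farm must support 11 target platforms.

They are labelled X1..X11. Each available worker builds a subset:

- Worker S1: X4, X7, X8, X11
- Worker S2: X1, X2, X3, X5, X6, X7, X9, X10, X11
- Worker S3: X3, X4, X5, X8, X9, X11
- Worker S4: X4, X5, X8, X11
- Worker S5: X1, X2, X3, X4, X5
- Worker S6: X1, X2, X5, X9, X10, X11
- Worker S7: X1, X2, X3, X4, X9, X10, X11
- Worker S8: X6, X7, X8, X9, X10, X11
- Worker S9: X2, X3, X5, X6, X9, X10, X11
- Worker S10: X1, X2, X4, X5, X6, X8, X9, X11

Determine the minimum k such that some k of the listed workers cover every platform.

2

S2 and S3 together: S2 ∪ S3 = {X1, X2, X3, X4, X5, X6, X7, X8, X9, X10, X11} — every platform is covered.
No single worker has all 11 platforms (the largest, S2, has 9), so 2 is optimal.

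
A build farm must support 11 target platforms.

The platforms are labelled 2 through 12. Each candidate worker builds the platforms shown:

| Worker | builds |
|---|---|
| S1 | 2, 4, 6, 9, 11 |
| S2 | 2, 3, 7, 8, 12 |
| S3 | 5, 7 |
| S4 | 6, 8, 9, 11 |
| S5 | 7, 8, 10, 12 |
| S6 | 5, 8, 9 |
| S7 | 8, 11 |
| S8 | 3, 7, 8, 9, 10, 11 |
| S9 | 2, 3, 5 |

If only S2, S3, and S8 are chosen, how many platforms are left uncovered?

2

Union of S2, S3, S8 = {2, 3, 5, 7, 8, 9, 10, 11, 12}.
Not covered: 4, 6 — 2 platforms.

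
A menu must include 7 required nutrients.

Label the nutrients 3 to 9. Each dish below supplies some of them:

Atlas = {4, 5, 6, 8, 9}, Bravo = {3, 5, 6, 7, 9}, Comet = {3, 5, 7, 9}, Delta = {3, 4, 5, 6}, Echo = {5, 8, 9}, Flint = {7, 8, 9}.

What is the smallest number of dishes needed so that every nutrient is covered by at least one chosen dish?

Atlas and Comet together: Atlas ∪ Comet = {3, 4, 5, 6, 7, 8, 9} — every nutrient is covered.
No single dish has all 7 nutrients (the largest, Atlas, has 5), so 2 is optimal.

2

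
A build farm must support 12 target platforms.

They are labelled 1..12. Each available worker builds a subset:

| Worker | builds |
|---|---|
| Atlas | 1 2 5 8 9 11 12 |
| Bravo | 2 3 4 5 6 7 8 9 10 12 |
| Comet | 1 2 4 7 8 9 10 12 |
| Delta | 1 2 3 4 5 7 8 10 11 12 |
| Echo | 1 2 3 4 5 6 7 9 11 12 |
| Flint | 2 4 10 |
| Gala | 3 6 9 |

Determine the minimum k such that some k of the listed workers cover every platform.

Take {Bravo, Echo}. Their union is {1, 2, 3, 4, 5, 6, 7, 8, 9, 10, 11, 12}, which is all 12 platforms.
No single worker has all 12 platforms (the largest, Bravo, has 10), so 2 is optimal.

2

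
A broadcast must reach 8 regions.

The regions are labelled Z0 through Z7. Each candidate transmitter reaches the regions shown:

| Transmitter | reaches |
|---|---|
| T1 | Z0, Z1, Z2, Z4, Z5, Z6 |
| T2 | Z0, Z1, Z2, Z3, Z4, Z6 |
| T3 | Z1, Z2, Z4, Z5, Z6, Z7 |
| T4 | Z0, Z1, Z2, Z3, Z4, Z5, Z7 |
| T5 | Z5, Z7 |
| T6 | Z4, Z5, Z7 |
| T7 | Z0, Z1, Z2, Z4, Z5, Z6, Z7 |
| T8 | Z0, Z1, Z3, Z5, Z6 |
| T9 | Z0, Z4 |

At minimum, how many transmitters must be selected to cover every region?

2

Take {T1, T4}. Their union is {Z0, Z1, Z2, Z3, Z4, Z5, Z6, Z7}, which is all 8 regions.
No single transmitter has all 8 regions (the largest, T4, has 7), so 2 is optimal.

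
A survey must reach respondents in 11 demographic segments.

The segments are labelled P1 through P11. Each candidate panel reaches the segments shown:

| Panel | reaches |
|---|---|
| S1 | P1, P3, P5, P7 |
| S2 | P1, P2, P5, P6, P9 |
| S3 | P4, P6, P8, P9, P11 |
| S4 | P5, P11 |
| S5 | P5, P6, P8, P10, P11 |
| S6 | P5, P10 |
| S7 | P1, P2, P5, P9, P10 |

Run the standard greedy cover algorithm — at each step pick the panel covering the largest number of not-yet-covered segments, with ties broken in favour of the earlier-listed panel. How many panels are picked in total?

4

Greedy: pick S2 (covers 5 new) → pick S3 (covers 3 new) → pick S1 (covers 2 new) → pick S5 (covers 1 new). Total picks: 4.
(The true minimum cover uses only 3 panels, so greedy is not optimal here.)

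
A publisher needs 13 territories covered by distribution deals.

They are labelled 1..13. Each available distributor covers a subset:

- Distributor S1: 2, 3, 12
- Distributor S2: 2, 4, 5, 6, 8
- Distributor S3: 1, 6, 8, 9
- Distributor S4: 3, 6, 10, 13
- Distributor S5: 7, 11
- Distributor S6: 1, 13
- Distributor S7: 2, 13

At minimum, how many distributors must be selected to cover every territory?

S1 and S2 and S3 and S4 and S5 together: S1 ∪ S2 ∪ S3 ∪ S4 ∪ S5 = {1, 2, 3, 4, 5, 6, 7, 8, 9, 10, 11, 12, 13} — every territory is covered.
No 4 of the 7 distributors cover everything (all 35 combinations miss at least one territory), so 5 is optimal.

5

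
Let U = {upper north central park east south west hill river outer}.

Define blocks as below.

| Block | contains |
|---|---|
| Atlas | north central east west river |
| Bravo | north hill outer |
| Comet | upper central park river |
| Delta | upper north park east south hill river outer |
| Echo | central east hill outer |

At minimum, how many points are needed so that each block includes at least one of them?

The 2 points {hill, river} hit every block.
The blocks Bravo, Comet are pairwise disjoint, so any hitting set needs a separate point for each — at least 2. Hence 2 is optimal.

2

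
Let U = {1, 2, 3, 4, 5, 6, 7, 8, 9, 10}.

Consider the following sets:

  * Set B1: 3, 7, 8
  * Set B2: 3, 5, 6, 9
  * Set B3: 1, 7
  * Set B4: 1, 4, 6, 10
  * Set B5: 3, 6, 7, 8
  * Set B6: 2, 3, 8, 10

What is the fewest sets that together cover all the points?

Take {B2, B3, B4, B6}. Their union is {1, 2, 3, 4, 5, 6, 7, 8, 9, 10}, which is all 10 points.
No 3 of the 6 sets cover everything (all 20 combinations miss at least one point), so 4 is optimal.

4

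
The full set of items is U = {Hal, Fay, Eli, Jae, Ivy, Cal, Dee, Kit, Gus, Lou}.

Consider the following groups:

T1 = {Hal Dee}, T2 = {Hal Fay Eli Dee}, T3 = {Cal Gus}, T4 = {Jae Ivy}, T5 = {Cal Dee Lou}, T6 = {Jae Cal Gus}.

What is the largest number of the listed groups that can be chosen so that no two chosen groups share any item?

3

T2, T3, T4 are pairwise disjoint (T2={Hal,Fay,Eli,Dee}; T3={Cal,Gus}; T4={Jae,Ivy}).
Every remaining group overlaps one of these, and no 4 of the listed groups are pairwise disjoint, so 3 is the maximum.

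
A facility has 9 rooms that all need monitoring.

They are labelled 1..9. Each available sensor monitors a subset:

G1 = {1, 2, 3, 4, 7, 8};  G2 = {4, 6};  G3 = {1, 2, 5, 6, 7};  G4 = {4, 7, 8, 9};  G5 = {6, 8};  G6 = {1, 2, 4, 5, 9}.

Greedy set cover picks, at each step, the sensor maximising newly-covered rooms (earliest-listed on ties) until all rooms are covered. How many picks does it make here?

Greedy: pick G1 (covers 6 new) → pick G3 (covers 2 new) → pick G4 (covers 1 new). Total picks: 3.

3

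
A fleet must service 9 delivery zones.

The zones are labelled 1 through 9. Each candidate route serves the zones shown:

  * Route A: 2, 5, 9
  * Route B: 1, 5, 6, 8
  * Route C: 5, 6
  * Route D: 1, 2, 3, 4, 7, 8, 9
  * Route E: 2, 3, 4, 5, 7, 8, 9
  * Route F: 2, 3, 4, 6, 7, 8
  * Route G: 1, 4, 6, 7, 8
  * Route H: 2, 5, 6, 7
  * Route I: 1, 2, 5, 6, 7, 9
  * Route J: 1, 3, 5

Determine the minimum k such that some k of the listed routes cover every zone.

2

Take {D, I}. Their union is {1, 2, 3, 4, 5, 6, 7, 8, 9}, which is all 9 zones.
No single route has all 9 zones (the largest, D, has 7), so 2 is optimal.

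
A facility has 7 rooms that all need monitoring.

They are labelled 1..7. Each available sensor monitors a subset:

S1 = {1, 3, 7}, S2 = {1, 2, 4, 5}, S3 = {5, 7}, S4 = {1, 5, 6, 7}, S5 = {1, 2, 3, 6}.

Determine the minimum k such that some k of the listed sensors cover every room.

3

Take {S1, S2, S4}. Their union is {1, 2, 3, 4, 5, 6, 7}, which is all 7 rooms.
Only S2 contains 4, so S2 is forced; the remaining 3 rooms need at least 2 more sensors (each remaining sensor adds at most 2) — so at least 3 sensors are needed, and 3 is optimal.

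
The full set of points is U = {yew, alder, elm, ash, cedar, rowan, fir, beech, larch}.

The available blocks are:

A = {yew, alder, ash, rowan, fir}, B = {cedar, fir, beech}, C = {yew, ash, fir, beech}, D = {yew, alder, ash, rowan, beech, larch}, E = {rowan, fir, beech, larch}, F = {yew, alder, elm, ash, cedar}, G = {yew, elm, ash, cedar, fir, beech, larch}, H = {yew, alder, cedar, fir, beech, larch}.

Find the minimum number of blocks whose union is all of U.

2

E and F together: E ∪ F = {yew, alder, elm, ash, cedar, rowan, fir, beech, larch} — every point is covered.
No single block has all 9 points (the largest, G, has 7), so 2 is optimal.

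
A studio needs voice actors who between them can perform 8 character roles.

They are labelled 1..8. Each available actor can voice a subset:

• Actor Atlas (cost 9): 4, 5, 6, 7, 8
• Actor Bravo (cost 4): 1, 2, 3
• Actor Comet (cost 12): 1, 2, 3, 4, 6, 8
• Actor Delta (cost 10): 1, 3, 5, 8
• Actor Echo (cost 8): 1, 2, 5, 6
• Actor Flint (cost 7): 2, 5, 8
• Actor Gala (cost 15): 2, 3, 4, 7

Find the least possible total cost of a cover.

13

Atlas, Bravo together cover every role (Atlas ∪ Bravo = {1, 2, 3, 4, 5, 6, 7, 8}); total cost 9 + 4 = 13.
No covering selection has total cost below 13.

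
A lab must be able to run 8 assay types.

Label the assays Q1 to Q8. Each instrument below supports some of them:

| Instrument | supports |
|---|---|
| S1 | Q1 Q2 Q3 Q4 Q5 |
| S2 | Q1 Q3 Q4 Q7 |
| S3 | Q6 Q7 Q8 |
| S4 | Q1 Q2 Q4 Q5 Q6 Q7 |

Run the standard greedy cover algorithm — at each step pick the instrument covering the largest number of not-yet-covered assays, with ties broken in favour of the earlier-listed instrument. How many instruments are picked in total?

3

Greedy: pick S4 (covers 6 new) → pick S1 (covers 1 new) → pick S3 (covers 1 new). Total picks: 3.
(The true minimum cover uses only 2 instruments, so greedy is not optimal here.)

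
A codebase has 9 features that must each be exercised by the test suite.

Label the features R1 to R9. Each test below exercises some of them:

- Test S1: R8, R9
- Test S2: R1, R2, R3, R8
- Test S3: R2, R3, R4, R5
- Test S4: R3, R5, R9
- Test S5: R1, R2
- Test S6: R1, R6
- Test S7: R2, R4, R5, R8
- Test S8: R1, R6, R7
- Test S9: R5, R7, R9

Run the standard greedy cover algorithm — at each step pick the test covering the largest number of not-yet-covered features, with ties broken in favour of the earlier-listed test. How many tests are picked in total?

Greedy: pick S2 (covers 4 new) → pick S9 (covers 3 new) → pick S3 (covers 1 new) → pick S6 (covers 1 new). Total picks: 4.
(The true minimum cover uses only 3 tests, so greedy is not optimal here.)

4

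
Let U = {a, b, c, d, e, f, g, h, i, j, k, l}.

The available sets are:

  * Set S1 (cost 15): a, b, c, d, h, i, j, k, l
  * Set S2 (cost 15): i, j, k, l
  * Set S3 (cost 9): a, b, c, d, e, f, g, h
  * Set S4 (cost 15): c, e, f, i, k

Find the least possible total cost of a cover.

S1, S3 together cover every point (S1 ∪ S3 = {a, b, c, d, e, f, g, h, i, j, k, l}); total cost 15 + 9 = 24.
No covering selection has total cost below 24.

24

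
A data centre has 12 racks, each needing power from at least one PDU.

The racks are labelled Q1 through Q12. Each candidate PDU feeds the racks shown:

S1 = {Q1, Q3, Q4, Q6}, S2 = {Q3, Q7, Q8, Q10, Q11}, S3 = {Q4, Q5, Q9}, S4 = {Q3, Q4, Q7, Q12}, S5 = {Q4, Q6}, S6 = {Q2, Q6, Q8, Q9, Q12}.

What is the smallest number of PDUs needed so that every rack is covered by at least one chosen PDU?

4

S1 and S2 and S3 and S6 together: S1 ∪ S2 ∪ S3 ∪ S6 = {Q1, Q2, Q3, Q4, Q5, Q6, Q7, Q8, Q9, Q10, Q11, Q12} — every rack is covered.
No 3 of the 6 PDUs cover everything (all 20 combinations miss at least one rack), so 4 is optimal.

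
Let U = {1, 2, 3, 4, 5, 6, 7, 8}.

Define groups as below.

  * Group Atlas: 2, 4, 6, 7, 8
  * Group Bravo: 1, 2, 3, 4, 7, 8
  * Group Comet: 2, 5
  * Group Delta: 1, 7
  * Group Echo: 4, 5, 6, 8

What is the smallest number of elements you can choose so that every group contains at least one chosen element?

2

H = {5, 7} meets every group (each contains at least one member of H), and |H| = 2.
The groups Delta, Echo are pairwise disjoint, so any hitting set needs a separate element for each — at least 2. Hence 2 is optimal.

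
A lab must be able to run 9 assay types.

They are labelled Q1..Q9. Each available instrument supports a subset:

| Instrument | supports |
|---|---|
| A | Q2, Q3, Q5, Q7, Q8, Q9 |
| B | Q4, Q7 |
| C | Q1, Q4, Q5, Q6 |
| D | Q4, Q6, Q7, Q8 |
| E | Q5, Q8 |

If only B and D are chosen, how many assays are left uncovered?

5

Union of B, D = {Q4, Q6, Q7, Q8}.
Not covered: Q1, Q2, Q3, Q5, Q9 — 5 assays.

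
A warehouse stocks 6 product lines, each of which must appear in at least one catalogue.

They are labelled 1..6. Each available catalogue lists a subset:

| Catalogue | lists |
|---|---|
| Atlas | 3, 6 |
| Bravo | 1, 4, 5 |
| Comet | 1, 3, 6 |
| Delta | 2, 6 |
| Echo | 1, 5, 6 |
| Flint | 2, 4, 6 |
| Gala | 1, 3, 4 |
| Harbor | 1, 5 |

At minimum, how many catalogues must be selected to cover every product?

3

Take {Bravo, Comet, Flint}. Their union is {1, 2, 3, 4, 5, 6}, which is all 6 products.
No 2 of the 8 catalogues cover everything (all 28 combinations miss at least one product), so 3 is optimal.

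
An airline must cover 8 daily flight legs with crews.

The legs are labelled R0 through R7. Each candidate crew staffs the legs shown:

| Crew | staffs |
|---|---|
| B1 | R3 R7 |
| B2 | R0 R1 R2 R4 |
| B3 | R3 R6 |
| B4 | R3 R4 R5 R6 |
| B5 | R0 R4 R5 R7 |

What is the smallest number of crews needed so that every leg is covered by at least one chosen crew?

Take {B1, B2, B4}. Their union is {R0, R1, R2, R3, R4, R5, R6, R7}, which is all 8 legs.
Only B2 contains R1, so B2 is forced; the remaining 4 legs need at least 2 more crews (each remaining crew adds at most 3) — so at least 3 crews are needed, and 3 is optimal.

3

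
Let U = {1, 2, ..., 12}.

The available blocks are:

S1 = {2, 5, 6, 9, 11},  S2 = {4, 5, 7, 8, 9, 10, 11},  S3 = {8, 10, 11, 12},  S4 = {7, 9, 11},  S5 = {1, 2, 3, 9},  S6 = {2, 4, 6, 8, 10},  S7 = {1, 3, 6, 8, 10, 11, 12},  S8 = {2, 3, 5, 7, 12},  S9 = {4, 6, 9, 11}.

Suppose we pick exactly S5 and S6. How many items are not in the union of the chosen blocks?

4

Union of S5, S6 = {1, 2, 3, 4, 6, 8, 9, 10}.
Not covered: 5, 7, 11, 12 — 4 items.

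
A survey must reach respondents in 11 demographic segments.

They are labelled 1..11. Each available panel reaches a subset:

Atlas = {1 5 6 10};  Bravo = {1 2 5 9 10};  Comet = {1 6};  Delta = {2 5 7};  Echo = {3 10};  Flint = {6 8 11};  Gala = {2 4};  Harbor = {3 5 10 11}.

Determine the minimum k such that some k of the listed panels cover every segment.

Bravo and Delta and Echo and Flint and Gala together: Bravo ∪ Delta ∪ Echo ∪ Flint ∪ Gala = {1, 2, 3, 4, 5, 6, 7, 8, 9, 10, 11} — every segment is covered.
No 4 of the 8 panels cover everything (all 70 combinations miss at least one segment), so 5 is optimal.

5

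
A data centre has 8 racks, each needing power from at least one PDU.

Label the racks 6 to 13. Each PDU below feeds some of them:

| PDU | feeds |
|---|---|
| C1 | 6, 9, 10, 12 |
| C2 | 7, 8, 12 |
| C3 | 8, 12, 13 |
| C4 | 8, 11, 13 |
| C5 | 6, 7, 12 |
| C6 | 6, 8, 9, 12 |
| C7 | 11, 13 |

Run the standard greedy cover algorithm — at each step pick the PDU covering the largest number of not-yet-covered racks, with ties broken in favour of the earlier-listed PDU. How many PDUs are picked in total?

3

Greedy: pick C1 (covers 4 new) → pick C4 (covers 3 new) → pick C2 (covers 1 new). Total picks: 3.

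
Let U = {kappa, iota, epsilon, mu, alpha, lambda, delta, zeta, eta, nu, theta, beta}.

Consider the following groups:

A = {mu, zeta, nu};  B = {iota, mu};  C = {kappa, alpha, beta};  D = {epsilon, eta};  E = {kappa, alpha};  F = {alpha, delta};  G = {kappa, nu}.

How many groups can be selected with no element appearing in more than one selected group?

B, D, F, G are pairwise disjoint (B={iota,mu}; D={epsilon,eta}; F={alpha,delta}; G={kappa,nu}).
Every remaining group overlaps one of these, and no 5 of the listed groups are pairwise disjoint, so 4 is the maximum.

4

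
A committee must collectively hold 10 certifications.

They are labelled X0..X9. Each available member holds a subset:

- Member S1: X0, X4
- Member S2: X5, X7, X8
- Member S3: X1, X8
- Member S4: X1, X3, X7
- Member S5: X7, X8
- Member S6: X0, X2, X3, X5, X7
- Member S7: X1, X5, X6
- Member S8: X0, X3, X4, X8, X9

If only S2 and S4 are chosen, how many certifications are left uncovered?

5

Union of S2, S4 = {X1, X3, X5, X7, X8}.
Not covered: X0, X2, X4, X6, X9 — 5 certifications.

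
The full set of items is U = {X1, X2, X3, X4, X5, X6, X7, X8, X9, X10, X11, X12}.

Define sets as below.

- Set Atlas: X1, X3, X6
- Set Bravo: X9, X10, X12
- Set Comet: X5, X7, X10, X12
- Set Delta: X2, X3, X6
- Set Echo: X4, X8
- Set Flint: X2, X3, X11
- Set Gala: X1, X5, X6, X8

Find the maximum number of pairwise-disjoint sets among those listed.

Atlas, Comet, Echo are pairwise disjoint (Atlas={X1,X3,X6}; Comet={X5,X7,X10,X12}; Echo={X4,X8}).
Every remaining set overlaps one of these, and no 4 of the listed sets are pairwise disjoint, so 3 is the maximum.

3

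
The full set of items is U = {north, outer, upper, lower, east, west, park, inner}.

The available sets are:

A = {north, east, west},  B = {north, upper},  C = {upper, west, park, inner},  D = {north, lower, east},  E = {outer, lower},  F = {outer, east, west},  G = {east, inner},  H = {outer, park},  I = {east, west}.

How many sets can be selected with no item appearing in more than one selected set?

3

B, E, G are pairwise disjoint (B={north,upper}; E={outer,lower}; G={east,inner}).
Every remaining set overlaps one of these, and no 4 of the listed sets are pairwise disjoint, so 3 is the maximum.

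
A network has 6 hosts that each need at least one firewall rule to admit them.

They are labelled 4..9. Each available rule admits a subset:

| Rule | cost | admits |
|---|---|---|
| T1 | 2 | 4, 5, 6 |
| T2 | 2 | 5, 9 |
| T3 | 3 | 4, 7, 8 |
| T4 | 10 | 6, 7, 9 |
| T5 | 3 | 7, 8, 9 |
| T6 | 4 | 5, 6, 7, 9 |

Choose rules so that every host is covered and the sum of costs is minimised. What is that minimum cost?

5

T1, T5 together cover every host (T1 ∪ T5 = {4, 5, 6, 7, 8, 9}); total cost 2 + 3 = 5.
No covering selection has total cost below 5.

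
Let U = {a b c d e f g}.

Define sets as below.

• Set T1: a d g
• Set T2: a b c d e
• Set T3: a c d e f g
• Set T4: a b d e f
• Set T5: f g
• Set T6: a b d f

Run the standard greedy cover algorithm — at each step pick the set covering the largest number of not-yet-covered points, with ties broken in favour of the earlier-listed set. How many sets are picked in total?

2

Greedy: pick T3 (covers 6 new) → pick T2 (covers 1 new). Total picks: 2.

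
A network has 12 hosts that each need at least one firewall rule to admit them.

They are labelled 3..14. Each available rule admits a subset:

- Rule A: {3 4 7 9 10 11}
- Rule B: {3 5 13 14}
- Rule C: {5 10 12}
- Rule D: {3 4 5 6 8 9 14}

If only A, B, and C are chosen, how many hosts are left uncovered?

Union of A, B, C = {3, 4, 5, 7, 9, 10, 11, 12, 13, 14}.
Not covered: 6, 8 — 2 hosts.

2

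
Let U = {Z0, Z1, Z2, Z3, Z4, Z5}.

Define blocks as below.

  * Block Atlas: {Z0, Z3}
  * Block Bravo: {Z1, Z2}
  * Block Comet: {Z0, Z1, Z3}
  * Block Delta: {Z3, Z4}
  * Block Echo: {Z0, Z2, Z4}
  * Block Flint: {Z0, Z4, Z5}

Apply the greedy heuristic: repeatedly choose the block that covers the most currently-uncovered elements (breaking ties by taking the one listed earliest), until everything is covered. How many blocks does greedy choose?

3

Greedy: pick Comet (covers 3 new) → pick Echo (covers 2 new) → pick Flint (covers 1 new). Total picks: 3.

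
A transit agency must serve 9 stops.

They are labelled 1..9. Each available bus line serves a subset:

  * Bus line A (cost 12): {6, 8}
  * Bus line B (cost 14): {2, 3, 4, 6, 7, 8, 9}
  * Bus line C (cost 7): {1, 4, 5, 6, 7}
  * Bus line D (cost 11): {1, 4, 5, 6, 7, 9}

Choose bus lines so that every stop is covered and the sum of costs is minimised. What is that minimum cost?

21

B, C together cover every stop (B ∪ C = {1, 2, 3, 4, 5, 6, 7, 8, 9}); total cost 14 + 7 = 21.
No covering selection has total cost below 21.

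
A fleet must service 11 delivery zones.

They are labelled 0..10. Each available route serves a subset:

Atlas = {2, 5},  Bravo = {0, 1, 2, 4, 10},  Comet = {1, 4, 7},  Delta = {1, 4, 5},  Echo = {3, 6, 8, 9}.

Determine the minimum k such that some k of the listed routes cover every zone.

Atlas and Bravo and Comet and Echo together: Atlas ∪ Bravo ∪ Comet ∪ Echo = {0, 1, 2, 3, 4, 5, 6, 7, 8, 9, 10} — every zone is covered.
No 3 of the 5 routes cover everything (all 10 combinations miss at least one zone), so 4 is optimal.

4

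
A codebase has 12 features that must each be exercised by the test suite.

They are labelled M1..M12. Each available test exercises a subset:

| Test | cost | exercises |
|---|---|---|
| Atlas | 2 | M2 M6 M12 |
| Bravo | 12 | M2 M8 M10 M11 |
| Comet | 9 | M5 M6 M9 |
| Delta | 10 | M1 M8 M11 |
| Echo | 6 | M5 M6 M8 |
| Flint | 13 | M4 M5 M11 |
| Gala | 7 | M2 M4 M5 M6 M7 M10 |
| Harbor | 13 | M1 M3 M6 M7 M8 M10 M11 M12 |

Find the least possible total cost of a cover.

Comet, Gala, Harbor together cover every feature (Comet ∪ Gala ∪ Harbor = {M1, M2, M3, M4, M5, M6, M7, M8, M9, M10, M11, M12}); total cost 9 + 7 + 13 = 29.
The greedy pick Atlas, Gala, Harbor, Comet costs 31; no covering selection beats 29.

29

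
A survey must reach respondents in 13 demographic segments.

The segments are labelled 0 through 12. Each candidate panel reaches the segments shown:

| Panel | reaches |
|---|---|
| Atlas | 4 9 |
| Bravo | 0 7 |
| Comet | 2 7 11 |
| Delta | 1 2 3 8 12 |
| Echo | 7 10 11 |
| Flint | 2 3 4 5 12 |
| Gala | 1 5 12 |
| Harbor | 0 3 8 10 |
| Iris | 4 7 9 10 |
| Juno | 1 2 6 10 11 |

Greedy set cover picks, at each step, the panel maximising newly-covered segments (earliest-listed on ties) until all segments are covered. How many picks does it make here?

Greedy: pick Delta (covers 5 new) → pick Iris (covers 4 new) → pick Juno (covers 2 new) → pick Bravo (covers 1 new) → pick Flint (covers 1 new). Total picks: 5.
(The true minimum cover uses only 4 panels, so greedy is not optimal here.)

5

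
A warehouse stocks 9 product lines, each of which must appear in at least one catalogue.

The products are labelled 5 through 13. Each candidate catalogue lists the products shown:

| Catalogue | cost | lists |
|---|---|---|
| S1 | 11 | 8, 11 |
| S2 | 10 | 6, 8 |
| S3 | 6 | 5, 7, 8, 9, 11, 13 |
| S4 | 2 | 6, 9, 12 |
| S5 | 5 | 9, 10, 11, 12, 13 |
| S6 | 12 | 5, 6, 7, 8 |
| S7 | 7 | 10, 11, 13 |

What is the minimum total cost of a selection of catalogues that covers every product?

S3, S4, S5 together cover every product (S3 ∪ S4 ∪ S5 = {5, 6, 7, 8, 9, 10, 11, 12, 13}); total cost 6 + 2 + 5 = 13.
No covering selection has total cost below 13.

13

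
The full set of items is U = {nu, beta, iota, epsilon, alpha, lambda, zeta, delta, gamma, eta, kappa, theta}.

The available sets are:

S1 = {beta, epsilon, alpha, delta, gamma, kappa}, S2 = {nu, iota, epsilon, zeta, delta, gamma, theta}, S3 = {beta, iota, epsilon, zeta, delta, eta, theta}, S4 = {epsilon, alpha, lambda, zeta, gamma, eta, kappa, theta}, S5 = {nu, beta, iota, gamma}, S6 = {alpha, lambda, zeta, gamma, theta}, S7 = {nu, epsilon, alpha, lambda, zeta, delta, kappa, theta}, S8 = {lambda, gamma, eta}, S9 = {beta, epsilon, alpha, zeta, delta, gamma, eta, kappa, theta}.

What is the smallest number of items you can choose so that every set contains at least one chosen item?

The 2 items {delta, gamma} hit every set.
No single item lies in every set, so at least 2 are needed and 2 is optimal.

2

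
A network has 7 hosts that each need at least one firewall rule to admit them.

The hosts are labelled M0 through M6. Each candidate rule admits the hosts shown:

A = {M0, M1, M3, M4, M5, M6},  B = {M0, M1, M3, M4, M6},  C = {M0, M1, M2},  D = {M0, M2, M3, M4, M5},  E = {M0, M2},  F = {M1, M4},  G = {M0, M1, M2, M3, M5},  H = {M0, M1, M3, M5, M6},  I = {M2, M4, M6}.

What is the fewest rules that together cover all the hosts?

2

Take {B, D}. Their union is {M0, M1, M2, M3, M4, M5, M6}, which is all 7 hosts.
No single rule has all 7 hosts (the largest, A, has 6), so 2 is optimal.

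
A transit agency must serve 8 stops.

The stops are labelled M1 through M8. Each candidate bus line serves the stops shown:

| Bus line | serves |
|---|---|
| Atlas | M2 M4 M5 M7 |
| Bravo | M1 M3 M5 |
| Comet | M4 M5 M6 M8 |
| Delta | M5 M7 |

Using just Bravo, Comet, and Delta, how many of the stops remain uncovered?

Union of Bravo, Comet, Delta = {M1, M3, M4, M5, M6, M7, M8}.
Not covered: M2 — 1 stop.

1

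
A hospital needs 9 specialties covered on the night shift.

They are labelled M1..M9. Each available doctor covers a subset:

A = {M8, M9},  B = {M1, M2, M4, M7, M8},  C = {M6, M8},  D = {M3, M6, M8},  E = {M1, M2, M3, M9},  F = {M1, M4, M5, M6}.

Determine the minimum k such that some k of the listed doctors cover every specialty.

3

Take {B, E, F}. Their union is {M1, M2, M3, M4, M5, M6, M7, M8, M9}, which is all 9 specialties.
Only F contains M5, so F is forced; the remaining 5 specialties need at least 2 more doctors (each remaining doctor adds at most 3) — so at least 3 doctors are needed, and 3 is optimal.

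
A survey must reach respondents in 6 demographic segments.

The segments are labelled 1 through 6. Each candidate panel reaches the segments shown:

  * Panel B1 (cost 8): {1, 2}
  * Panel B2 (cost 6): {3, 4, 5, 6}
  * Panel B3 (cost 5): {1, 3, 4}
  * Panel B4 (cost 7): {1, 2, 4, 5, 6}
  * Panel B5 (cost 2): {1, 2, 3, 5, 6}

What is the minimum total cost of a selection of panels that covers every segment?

7

B3, B5 together cover every segment (B3 ∪ B5 = {1, 2, 3, 4, 5, 6}); total cost 5 + 2 = 7.
No covering selection has total cost below 7.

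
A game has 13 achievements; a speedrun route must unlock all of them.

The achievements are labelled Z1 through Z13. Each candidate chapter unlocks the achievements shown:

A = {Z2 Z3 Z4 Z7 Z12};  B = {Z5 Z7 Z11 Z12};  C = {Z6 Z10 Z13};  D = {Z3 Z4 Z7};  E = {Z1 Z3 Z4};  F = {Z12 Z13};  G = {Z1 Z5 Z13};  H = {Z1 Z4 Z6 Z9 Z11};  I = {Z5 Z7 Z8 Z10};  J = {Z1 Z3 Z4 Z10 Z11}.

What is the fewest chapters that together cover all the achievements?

4

Take {A, G, H, I}. Their union is {Z1, Z2, Z3, Z4, Z5, Z6, Z7, Z8, Z9, Z10, Z11, Z12, Z13}, which is all 13 achievements.
No 3 of the 10 chapters cover everything (all 120 combinations miss at least one achievement), so 4 is optimal.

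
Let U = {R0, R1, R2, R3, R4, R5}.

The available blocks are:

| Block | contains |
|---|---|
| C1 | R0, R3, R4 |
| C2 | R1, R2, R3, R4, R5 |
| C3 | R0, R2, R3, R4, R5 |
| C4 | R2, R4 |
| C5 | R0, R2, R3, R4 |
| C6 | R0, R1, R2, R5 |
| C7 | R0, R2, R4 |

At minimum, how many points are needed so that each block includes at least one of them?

2

The 2 points {R2, R3} hit every block.
No single point lies in every block, so at least 2 are needed and 2 is optimal.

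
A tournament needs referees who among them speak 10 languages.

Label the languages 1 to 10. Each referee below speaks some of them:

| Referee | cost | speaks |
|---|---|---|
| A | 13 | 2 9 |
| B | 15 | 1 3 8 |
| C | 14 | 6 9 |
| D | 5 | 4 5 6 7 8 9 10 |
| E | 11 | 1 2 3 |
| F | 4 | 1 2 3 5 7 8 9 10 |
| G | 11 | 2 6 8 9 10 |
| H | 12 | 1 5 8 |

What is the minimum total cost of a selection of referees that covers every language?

9

D, F together cover every language (D ∪ F = {1, 2, 3, 4, 5, 6, 7, 8, 9, 10}); total cost 5 + 4 = 9.
No covering selection has total cost below 9.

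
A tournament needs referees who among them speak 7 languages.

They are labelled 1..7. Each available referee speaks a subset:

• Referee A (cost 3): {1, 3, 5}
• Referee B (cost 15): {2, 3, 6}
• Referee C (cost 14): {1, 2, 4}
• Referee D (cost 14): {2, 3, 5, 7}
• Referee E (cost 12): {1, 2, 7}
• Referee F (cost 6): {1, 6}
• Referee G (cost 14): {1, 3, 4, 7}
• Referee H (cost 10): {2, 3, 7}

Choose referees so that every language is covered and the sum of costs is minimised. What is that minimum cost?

A, B, G together cover every language (A ∪ B ∪ G = {1, 2, 3, 4, 5, 6, 7}); total cost 3 + 15 + 14 = 32.
The greedy pick A, H, F, C costs 33; no covering selection beats 32.

32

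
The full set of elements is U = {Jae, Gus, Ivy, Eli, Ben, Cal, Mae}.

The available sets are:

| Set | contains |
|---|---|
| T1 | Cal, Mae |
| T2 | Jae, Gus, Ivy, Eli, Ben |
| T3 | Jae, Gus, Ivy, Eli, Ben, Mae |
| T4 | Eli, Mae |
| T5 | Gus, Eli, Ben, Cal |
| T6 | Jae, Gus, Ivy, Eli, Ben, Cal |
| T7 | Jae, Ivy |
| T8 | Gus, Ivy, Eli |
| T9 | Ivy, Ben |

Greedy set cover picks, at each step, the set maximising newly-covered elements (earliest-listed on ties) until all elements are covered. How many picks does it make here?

Greedy: pick T3 (covers 6 new) → pick T1 (covers 1 new). Total picks: 2.

2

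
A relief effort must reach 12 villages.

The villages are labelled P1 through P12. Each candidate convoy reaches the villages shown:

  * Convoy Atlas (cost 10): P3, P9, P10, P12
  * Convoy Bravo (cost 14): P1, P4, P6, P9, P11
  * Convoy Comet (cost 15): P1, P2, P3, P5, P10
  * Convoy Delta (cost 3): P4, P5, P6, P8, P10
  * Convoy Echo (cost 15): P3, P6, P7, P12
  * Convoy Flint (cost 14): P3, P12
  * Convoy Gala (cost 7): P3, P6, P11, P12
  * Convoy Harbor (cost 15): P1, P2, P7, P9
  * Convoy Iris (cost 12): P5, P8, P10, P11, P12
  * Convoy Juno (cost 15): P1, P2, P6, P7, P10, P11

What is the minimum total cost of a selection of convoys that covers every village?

Delta, Gala, Harbor together cover every village (Delta ∪ Gala ∪ Harbor = {P1, P2, P3, P4, P5, P6, P7, P8, P9, P10, P11, P12}); total cost 3 + 7 + 15 = 25.
No covering selection has total cost below 25.

25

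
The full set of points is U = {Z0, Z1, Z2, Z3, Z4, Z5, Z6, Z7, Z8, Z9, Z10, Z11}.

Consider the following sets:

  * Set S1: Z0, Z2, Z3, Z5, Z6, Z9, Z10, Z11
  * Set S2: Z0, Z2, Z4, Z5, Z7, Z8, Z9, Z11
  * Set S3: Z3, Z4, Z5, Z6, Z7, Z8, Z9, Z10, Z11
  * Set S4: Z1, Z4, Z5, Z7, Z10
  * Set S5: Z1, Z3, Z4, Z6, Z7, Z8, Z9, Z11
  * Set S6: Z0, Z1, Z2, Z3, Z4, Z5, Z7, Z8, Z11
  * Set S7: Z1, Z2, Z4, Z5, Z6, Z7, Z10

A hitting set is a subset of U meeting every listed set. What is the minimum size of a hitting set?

Take H = {Z10, Z11}. Each listed set contains at least one of these, so H is a hitting set of size 2.
No single point lies in every set, so at least 2 are needed and 2 is optimal.

2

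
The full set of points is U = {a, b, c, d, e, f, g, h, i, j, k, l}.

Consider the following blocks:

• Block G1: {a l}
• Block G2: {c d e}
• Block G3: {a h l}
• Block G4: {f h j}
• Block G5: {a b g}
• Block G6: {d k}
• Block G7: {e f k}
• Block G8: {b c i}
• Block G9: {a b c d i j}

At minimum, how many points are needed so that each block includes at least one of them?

The 4 points {a, c, d, f} hit every block.
The blocks G1, G4, G6, G8 are pairwise disjoint, so any hitting set needs a separate point for each — at least 4. Hence 4 is optimal.

4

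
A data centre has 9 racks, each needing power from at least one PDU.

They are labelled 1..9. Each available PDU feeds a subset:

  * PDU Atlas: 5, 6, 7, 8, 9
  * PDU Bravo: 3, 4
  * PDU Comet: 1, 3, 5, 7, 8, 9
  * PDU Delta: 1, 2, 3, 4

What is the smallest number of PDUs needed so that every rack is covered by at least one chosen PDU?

Take {Atlas, Delta}. Their union is {1, 2, 3, 4, 5, 6, 7, 8, 9}, which is all 9 racks.
No single PDU has all 9 racks (the largest, Comet, has 6), so 2 is optimal.

2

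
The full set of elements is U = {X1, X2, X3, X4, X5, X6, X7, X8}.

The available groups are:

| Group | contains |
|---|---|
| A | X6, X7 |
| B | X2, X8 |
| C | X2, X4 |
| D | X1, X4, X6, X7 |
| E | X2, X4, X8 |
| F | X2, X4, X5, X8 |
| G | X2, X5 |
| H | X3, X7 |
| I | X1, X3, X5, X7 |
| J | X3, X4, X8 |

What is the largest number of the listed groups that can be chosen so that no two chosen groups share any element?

A, G, J are pairwise disjoint (A={X6,X7}; G={X2,X5}; J={X3,X4,X8}).
Every remaining group overlaps one of these, and no 4 of the listed groups are pairwise disjoint, so 3 is the maximum.

3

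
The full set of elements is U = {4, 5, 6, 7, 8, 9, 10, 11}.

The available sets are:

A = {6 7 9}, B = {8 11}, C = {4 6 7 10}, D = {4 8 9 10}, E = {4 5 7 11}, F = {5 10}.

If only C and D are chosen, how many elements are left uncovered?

2

Union of C, D = {4, 6, 7, 8, 9, 10}.
Not covered: 5, 11 — 2 elements.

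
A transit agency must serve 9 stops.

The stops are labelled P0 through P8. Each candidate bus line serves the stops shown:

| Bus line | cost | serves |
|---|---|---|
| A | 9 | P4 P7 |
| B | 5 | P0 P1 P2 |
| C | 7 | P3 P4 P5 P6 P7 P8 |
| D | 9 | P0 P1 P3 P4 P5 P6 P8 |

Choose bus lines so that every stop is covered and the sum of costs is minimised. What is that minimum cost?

12

B, C together cover every stop (B ∪ C = {P0, P1, P2, P3, P4, P5, P6, P7, P8}); total cost 5 + 7 = 12.
No covering selection has total cost below 12.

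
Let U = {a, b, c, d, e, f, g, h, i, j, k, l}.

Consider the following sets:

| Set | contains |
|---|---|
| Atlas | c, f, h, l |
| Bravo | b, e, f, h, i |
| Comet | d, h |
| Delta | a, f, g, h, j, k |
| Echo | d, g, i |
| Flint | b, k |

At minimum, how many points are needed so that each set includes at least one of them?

3

T = {h, i, k} meets every set (each contains at least one member of T), and |T| = 3.
The sets Atlas, Echo, Flint are pairwise disjoint, so any hitting set needs a separate point for each — at least 3. Hence 3 is optimal.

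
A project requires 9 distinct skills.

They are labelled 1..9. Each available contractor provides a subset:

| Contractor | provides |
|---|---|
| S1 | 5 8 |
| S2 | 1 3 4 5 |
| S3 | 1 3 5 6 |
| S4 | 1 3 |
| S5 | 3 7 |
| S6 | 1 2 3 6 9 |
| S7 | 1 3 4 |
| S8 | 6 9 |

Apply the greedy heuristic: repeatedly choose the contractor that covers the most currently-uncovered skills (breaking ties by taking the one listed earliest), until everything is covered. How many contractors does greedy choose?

4

Greedy: pick S6 (covers 5 new) → pick S1 (covers 2 new) → pick S2 (covers 1 new) → pick S5 (covers 1 new). Total picks: 4.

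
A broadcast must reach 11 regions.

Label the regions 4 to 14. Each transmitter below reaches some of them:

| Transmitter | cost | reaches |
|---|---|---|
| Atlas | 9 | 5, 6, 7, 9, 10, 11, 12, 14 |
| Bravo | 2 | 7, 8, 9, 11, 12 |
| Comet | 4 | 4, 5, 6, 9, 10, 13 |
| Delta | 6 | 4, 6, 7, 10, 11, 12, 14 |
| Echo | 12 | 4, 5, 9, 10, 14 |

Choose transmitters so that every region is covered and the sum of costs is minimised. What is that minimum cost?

Bravo, Comet, Delta together cover every region (Bravo ∪ Comet ∪ Delta = {4, 5, 6, 7, 8, 9, 10, 11, 12, 13, 14}); total cost 2 + 4 + 6 = 12.
No covering selection has total cost below 12.

12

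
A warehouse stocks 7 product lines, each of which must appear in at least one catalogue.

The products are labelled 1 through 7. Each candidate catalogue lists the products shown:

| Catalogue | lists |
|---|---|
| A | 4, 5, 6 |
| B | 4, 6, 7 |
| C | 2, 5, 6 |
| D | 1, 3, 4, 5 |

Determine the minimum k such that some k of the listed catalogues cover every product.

3

B and C and D together: B ∪ C ∪ D = {1, 2, 3, 4, 5, 6, 7} — every product is covered.
Only D contains 1, so D is forced; the remaining 3 products need at least 2 more catalogues (each remaining catalogue adds at most 2) — so at least 3 catalogues are needed, and 3 is optimal.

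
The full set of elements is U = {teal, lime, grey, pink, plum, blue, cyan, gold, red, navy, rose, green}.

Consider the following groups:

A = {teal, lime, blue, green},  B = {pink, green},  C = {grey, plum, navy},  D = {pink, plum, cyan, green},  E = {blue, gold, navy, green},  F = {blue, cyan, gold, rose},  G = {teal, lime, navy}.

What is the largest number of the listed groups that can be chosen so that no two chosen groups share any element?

B, C, F are pairwise disjoint (B={pink,green}; C={grey,plum,navy}; F={blue,cyan,gold,rose}).
Every remaining group overlaps one of these, and no 4 of the listed groups are pairwise disjoint, so 3 is the maximum.

3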